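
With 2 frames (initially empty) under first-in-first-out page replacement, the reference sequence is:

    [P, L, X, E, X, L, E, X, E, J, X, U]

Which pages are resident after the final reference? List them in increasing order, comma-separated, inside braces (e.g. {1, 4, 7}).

P → miss, frames (P)
L → miss, frames (P L)
X → miss, evict P, frames (L X)
E → miss, evict L, frames (X E)
X → hit
L → miss, evict X, frames (E L)
E → hit
X → miss, evict E, frames (L X)
E → miss, evict L, frames (X E)
J → miss, evict X, frames (E J)
X → miss, evict E, frames (J X)
U → miss, evict J, frames (X U)

{U, X}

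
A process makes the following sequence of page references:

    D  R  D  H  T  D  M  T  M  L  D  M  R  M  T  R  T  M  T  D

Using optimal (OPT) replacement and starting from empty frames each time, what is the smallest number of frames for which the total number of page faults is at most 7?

f=1: 20 faults
f=2: 11 faults
f=3: 9 faults
f=4: 7 faults
f=5: 6 faults
f=6: 6 faults
Smallest f with faults ≤ 7 is 4.

4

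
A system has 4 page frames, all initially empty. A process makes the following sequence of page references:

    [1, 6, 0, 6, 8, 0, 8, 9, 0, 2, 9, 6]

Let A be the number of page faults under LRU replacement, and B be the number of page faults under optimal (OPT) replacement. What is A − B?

Under LRU: F F F . F . . F . F . F → 7 faults.
Under OPT: F F F . F . . F . F . . → 6 faults.
A − B = 7 − 6 = 1.

1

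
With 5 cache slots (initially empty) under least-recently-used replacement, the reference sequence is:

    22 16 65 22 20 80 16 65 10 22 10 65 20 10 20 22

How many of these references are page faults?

8

22 → miss, frames [22]
16 → miss, frames [22, 16]
65 → miss, frames [22, 16, 65]
22 → hit
20 → miss, frames [16, 65, 22, 20]
80 → miss, frames [16, 65, 22, 20, 80]
16 → hit
65 → hit
10 → miss, evict 22, frames [20, 80, 16, 65, 10]
22 → miss, evict 20, frames [80, 16, 65, 10, 22]
10 → hit
65 → hit
20 → miss, evict 80, frames [16, 22, 10, 65, 20]
10 → hit
20 → hit
22 → hit
Page faults: 8.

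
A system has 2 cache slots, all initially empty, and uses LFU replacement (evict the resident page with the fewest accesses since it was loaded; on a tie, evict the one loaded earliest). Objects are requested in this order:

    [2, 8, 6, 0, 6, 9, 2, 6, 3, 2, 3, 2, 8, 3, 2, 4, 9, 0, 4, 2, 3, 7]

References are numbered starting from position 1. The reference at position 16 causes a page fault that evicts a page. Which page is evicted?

2

pos 1: 2 → fault, frames (2)
pos 2: 8 → fault, frames (2 8)
pos 3: 6 → fault, evict 2, frames (8 6)
pos 4: 0 → fault, evict 8, frames (6 0)
pos 5: 6 → hit
pos 6: 9 → fault, evict 0, frames (6 9)
pos 7: 2 → fault, evict 9, frames (6 2)
pos 8: 6 → hit
pos 9: 3 → fault, evict 2, frames (6 3)
pos 10: 2 → fault, evict 3, frames (6 2)
pos 11: 3 → fault, evict 2, frames (6 3)
pos 12: 2 → fault, evict 3, frames (6 2)
pos 13: 8 → fault, evict 2, frames (6 8)
pos 14: 3 → fault, evict 8, frames (6 3)
pos 15: 2 → fault, evict 3, frames (6 2)
pos 16: 4 → fault, evict 2, frames (6 4)
At position 16, page 2 is evicted.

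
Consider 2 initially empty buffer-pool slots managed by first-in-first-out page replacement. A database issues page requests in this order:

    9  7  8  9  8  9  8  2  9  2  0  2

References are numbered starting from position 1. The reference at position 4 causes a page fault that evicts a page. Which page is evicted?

7

pos 1: 9 → miss, frames {9}
pos 2: 7 → miss, frames {9,7}
pos 3: 8 → miss, evict 9, frames {7,8}
pos 4: 9 → miss, evict 7, frames {8,9}
At position 4, page 7 is evicted.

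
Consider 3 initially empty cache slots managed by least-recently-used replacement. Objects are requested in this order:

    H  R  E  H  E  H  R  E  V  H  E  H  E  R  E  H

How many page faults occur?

H -> fault, frames [H]
R -> fault, frames [H, R]
E -> fault, frames [H, R, E]
H -> hit
E -> hit
H -> hit
R -> hit
E -> hit
V -> fault, evict H, frames [R, E, V]
H -> fault, evict R, frames [E, V, H]
E -> hit
H -> hit
E -> hit
R -> fault, evict V, frames [H, E, R]
E -> hit
H -> hit
Page faults: 6.

6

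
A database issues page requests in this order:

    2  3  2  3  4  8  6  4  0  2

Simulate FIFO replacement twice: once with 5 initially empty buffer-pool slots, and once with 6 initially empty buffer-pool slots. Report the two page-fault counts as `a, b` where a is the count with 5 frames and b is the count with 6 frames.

5 frames: F F . . F F F . F F → 7 faults.
6 frames: F F . . F F F . F . → 6 faults.
6 < 7: adding a frame reduced faults, as is typical.

7, 6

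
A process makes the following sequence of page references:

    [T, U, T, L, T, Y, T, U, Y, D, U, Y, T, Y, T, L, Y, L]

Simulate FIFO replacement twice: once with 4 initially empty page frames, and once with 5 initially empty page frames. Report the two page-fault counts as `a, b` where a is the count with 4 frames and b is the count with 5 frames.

6, 5

4 frames: F F . F . F . . . F . . F . . . . . → 6 faults.
5 frames: F F . F . F . . . F . . . . . . . . → 5 faults.
5 < 6: adding a frame reduced faults, as is typical.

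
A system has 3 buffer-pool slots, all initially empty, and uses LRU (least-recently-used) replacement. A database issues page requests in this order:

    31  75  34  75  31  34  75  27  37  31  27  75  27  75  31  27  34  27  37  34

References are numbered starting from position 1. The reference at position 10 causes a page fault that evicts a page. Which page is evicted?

75

pos 1: 31 → miss, frames [31]
pos 2: 75 → miss, frames [31, 75]
pos 3: 34 → miss, frames [31, 75, 34]
pos 4: 75 → hit
pos 5: 31 → hit
pos 6: 34 → hit
pos 7: 75 → hit
pos 8: 27 → miss, evict 31, frames [34, 75, 27]
pos 9: 37 → miss, evict 34, frames [75, 27, 37]
pos 10: 31 → miss, evict 75, frames [27, 37, 31]
At position 10, page 75 is evicted.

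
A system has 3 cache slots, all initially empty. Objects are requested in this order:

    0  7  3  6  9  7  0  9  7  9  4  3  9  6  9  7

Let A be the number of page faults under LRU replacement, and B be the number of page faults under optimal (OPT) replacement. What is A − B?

3

Under LRU: F F F F F F F . . . F F . F . F → 11 faults.
Under OPT: F F F F F . . . . . F F . F . . → 8 faults.
A − B = 11 − 8 = 3.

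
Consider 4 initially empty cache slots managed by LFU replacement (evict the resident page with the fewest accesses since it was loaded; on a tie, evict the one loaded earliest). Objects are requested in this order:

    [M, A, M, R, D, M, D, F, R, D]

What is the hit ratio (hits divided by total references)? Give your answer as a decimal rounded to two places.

M → fault, frames {M}
A → fault, frames {M,A}
M → hit
R → fault, frames {M,A,R}
D → fault, frames {M,A,R,D}
M → hit
D → hit
F → fault, evict A, frames {M,R,D,F}
R → hit
D → hit
Hits: 5 of 10 references → 5/10 = 0.5000.

0.50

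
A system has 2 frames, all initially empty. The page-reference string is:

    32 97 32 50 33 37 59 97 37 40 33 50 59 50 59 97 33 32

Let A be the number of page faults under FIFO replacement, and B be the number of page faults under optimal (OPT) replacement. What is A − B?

2

Under FIFO: F F . F F F F F F F F F F . . F F F → 15 faults.
Under OPT: F F . F F F F . F F F F . . . F F F → 13 faults.
A − B = 15 − 13 = 2.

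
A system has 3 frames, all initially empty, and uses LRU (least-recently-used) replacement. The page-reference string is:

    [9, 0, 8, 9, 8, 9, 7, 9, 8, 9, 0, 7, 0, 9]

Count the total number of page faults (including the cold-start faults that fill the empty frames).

9 → miss, frames [9]
0 → miss, frames [9, 0]
8 → miss, frames [9, 0, 8]
9 → hit
8 → hit
9 → hit
7 → miss, evict 0, frames [8, 9, 7]
9 → hit
8 → hit
9 → hit
0 → miss, evict 7, frames [8, 9, 0]
7 → miss, evict 8, frames [9, 0, 7]
0 → hit
9 → hit
Page faults: 6.

6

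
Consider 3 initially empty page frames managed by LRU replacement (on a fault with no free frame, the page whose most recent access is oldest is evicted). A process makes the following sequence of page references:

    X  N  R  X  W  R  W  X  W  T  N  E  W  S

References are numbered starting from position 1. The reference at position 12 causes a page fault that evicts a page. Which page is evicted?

pos 1: X → miss, frames [X]
pos 2: N → miss, frames [X, N]
pos 3: R → miss, frames [X, N, R]
pos 4: X → hit
pos 5: W → miss, evict N, frames [R, X, W]
pos 6: R → hit
pos 7: W → hit
pos 8: X → hit
pos 9: W → hit
pos 10: T → miss, evict R, frames [X, W, T]
pos 11: N → miss, evict X, frames [W, T, N]
pos 12: E → miss, evict W, frames [T, N, E]
At position 12, page W is evicted.

W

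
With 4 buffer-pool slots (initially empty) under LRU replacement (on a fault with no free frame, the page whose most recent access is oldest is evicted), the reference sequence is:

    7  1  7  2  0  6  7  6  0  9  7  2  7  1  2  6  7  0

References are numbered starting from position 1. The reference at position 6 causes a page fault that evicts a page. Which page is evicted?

pos 1: 7 → fault, frames [7]
pos 2: 1 → fault, frames [7, 1]
pos 3: 7 → hit
pos 4: 2 → fault, frames [1, 7, 2]
pos 5: 0 → fault, frames [1, 7, 2, 0]
pos 6: 6 → fault, evict 1, frames [7, 2, 0, 6]
At position 6, page 1 is evicted.

1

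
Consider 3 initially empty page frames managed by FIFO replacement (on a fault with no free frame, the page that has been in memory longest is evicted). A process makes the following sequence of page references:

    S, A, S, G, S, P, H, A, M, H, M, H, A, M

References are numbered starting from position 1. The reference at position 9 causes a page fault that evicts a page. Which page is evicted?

pos 1: S: miss, frames [S]
pos 2: A: miss, frames [S, A]
pos 3: S: hit
pos 4: G: miss, frames [S, A, G]
pos 5: S: hit
pos 6: P: miss, evict S, frames [A, G, P]
pos 7: H: miss, evict A, frames [G, P, H]
pos 8: A: miss, evict G, frames [P, H, A]
pos 9: M: miss, evict P, frames [H, A, M]
At position 9, page P is evicted.

P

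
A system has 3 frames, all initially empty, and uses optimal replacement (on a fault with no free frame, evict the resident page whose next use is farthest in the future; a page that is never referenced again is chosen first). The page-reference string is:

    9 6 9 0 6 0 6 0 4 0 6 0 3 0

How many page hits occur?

9 -> fault, frames [9]
6 -> fault, frames [9, 6]
9 -> hit
0 -> fault, frames [9, 6, 0]
6 -> hit
0 -> hit
6 -> hit
0 -> hit
4 -> fault, evict 9, frames [6, 0, 4]
0 -> hit
6 -> hit
0 -> hit
3 -> fault, evict 4, frames [6, 0, 3]
0 -> hit
Hits: 9.

9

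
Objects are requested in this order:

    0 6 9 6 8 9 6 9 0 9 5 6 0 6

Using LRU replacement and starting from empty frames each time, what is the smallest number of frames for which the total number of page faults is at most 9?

f=1: 14 faults
f=2: 10 faults
f=3: 8 faults
f=4: 5 faults
f=5: 5 faults
Smallest f with faults ≤ 9 is 3.

3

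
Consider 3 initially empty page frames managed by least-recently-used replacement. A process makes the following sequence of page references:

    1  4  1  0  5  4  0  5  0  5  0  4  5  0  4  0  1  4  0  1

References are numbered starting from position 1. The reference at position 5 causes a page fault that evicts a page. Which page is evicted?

4

pos 1: 1 → fault, frames [1]
pos 2: 4 → fault, frames [1, 4]
pos 3: 1 → hit
pos 4: 0 → fault, frames [4, 1, 0]
pos 5: 5 → fault, evict 4, frames [1, 0, 5]
At position 5, page 4 is evicted.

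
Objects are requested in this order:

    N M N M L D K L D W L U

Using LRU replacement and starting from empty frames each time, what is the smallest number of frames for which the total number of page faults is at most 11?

2

f=1: 12 faults
f=2: 10 faults
f=3: 7 faults
f=4: 7 faults
f=5: 7 faults
f=6: 7 faults
f=7: 7 faults
Smallest f with faults ≤ 11 is 2.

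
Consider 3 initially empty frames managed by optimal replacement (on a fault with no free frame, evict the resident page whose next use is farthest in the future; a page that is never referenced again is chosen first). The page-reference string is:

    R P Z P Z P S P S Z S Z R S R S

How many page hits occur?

11

R → miss, frames (R)
P → miss, frames (R P)
Z → miss, frames (R P Z)
P → hit
Z → hit
P → hit
S → miss, evict R, frames (P Z S)
P → hit
S → hit
Z → hit
S → hit
Z → hit
R → miss, evict Z, frames (P S R)
S → hit
R → hit
S → hit
Hits: 11.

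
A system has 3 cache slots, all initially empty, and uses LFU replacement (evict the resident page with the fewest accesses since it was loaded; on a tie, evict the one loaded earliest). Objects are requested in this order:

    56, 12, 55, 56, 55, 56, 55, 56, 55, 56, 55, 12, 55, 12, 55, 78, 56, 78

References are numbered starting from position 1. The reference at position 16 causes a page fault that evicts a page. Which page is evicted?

pos 1: 56: fault, frames [56]
pos 2: 12: fault, frames [56, 12]
pos 3: 55: fault, frames [56, 12, 55]
pos 4: 56: hit
pos 5: 55: hit
pos 6: 56: hit
pos 7: 55: hit
pos 8: 56: hit
pos 9: 55: hit
pos 10: 56: hit
pos 11: 55: hit
pos 12: 12: hit
pos 13: 55: hit
pos 14: 12: hit
pos 15: 55: hit
pos 16: 78: fault, evict 12, frames [56, 55, 78]
At position 16, page 12 is evicted.

12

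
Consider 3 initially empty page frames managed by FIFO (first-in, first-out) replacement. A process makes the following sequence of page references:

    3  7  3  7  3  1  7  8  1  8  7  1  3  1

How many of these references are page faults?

5

3 -> miss, frames [3]
7 -> miss, frames [3, 7]
3 -> hit
7 -> hit
3 -> hit
1 -> miss, frames [3, 7, 1]
7 -> hit
8 -> miss, evict 3, frames [7, 1, 8]
1 -> hit
8 -> hit
7 -> hit
1 -> hit
3 -> miss, evict 7, frames [1, 8, 3]
1 -> hit
Page faults: 5.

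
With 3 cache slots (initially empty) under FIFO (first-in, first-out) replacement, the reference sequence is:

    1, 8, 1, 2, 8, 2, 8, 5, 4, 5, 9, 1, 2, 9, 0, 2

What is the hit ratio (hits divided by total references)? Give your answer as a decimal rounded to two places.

0.44

1 → miss, frames {1}
8 → miss, frames {1,8}
1 → hit
2 → miss, frames {1,8,2}
8 → hit
2 → hit
8 → hit
5 → miss, evict 1, frames {8,2,5}
4 → miss, evict 8, frames {2,5,4}
5 → hit
9 → miss, evict 2, frames {5,4,9}
1 → miss, evict 5, frames {4,9,1}
2 → miss, evict 4, frames {9,1,2}
9 → hit
0 → miss, evict 9, frames {1,2,0}
2 → hit
Hits: 7 of 16 references → 7/16 = 0.4375.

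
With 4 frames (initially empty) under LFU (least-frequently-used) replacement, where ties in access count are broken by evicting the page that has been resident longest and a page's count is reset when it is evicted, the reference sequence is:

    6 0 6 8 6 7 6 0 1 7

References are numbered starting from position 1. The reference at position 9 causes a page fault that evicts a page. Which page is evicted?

8

pos 1: 6 -> miss, frames (6)
pos 2: 0 -> miss, frames (6 0)
pos 3: 6 -> hit
pos 4: 8 -> miss, frames (6 0 8)
pos 5: 6 -> hit
pos 6: 7 -> miss, frames (6 0 8 7)
pos 7: 6 -> hit
pos 8: 0 -> hit
pos 9: 1 -> miss, evict 8, frames (6 0 7 1)
At position 9, page 8 is evicted.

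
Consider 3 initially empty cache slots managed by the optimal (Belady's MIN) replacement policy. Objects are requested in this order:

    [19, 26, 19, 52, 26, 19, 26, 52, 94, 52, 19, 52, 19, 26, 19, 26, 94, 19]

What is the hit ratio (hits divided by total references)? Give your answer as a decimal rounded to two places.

19 -> miss, frames [19]
26 -> miss, frames [19, 26]
19 -> hit
52 -> miss, frames [19, 26, 52]
26 -> hit
19 -> hit
26 -> hit
52 -> hit
94 -> miss, evict 26, frames [19, 52, 94]
52 -> hit
19 -> hit
52 -> hit
19 -> hit
26 -> miss, evict 52, frames [19, 94, 26]
19 -> hit
26 -> hit
94 -> hit
19 -> hit
Hits: 13 of 18 references → 13/18 = 0.7222.

0.72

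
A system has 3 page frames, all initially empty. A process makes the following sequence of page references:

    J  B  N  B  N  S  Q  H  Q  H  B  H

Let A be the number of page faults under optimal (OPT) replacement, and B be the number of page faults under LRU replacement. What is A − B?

Under OPT: F F F . . F F F . . . . → 6 faults.
Under LRU: F F F . . F F F . . F . → 7 faults.
A − B = 6 − 7 = -1.

-1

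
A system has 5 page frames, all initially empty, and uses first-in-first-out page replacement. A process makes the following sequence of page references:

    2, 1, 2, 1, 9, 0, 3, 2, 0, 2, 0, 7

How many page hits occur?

6

2 → fault, frames (2)
1 → fault, frames (2 1)
2 → hit
1 → hit
9 → fault, frames (2 1 9)
0 → fault, frames (2 1 9 0)
3 → fault, frames (2 1 9 0 3)
2 → hit
0 → hit
2 → hit
0 → hit
7 → fault, evict 2, frames (1 9 0 3 7)
Hits: 6.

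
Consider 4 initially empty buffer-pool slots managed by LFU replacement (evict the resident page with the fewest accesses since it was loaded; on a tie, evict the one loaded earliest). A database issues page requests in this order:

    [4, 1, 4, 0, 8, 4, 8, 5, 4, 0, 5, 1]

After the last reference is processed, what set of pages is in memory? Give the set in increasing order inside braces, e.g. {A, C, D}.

4: fault, frames (4)
1: fault, frames (4 1)
4: hit
0: fault, frames (4 1 0)
8: fault, frames (4 1 0 8)
4: hit
8: hit
5: fault, evict 1, frames (4 0 8 5)
4: hit
0: hit
5: hit
1: fault, evict 0, frames (4 8 5 1)

{1, 4, 5, 8}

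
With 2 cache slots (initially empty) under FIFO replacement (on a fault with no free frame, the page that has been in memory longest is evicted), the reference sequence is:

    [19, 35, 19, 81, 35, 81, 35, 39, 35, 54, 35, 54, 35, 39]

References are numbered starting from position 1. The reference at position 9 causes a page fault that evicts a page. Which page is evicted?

pos 1: 19 → fault, frames [19]
pos 2: 35 → fault, frames [19, 35]
pos 3: 19 → hit
pos 4: 81 → fault, evict 19, frames [35, 81]
pos 5: 35 → hit
pos 6: 81 → hit
pos 7: 35 → hit
pos 8: 39 → fault, evict 35, frames [81, 39]
pos 9: 35 → fault, evict 81, frames [39, 35]
At position 9, page 81 is evicted.

81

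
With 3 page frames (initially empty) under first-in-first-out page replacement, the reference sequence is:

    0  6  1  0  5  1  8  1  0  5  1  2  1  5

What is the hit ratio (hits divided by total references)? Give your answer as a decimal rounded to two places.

0.36

0: fault, frames {0}
6: fault, frames {0,6}
1: fault, frames {0,6,1}
0: hit
5: fault, evict 0, frames {6,1,5}
1: hit
8: fault, evict 6, frames {1,5,8}
1: hit
0: fault, evict 1, frames {5,8,0}
5: hit
1: fault, evict 5, frames {8,0,1}
2: fault, evict 8, frames {0,1,2}
1: hit
5: fault, evict 0, frames {1,2,5}
Hits: 5 of 14 references → 5/14 = 0.3571.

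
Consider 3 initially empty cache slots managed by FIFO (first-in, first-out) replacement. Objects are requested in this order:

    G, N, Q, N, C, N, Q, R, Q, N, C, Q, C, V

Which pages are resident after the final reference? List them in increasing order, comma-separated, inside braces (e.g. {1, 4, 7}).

G → miss, frames {G}
N → miss, frames {G,N}
Q → miss, frames {G,N,Q}
N → hit
C → miss, evict G, frames {N,Q,C}
N → hit
Q → hit
R → miss, evict N, frames {Q,C,R}
Q → hit
N → miss, evict Q, frames {C,R,N}
C → hit
Q → miss, evict C, frames {R,N,Q}
C → miss, evict R, frames {N,Q,C}
V → miss, evict N, frames {Q,C,V}

{C, Q, V}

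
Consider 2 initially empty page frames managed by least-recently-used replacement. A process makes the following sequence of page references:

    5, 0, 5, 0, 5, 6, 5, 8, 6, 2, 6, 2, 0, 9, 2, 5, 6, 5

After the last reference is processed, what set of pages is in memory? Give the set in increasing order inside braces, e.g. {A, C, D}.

{5, 6}

5: fault, frames [5]
0: fault, frames [5, 0]
5: hit
0: hit
5: hit
6: fault, evict 0, frames [5, 6]
5: hit
8: fault, evict 6, frames [5, 8]
6: fault, evict 5, frames [8, 6]
2: fault, evict 8, frames [6, 2]
6: hit
2: hit
0: fault, evict 6, frames [2, 0]
9: fault, evict 2, frames [0, 9]
2: fault, evict 0, frames [9, 2]
5: fault, evict 9, frames [2, 5]
6: fault, evict 2, frames [5, 6]
5: hit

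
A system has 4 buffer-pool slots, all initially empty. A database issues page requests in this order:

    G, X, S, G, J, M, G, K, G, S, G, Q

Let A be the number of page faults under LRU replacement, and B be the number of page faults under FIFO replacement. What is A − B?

Under LRU: F F F . F F . F . F . F → 8 faults.
Under FIFO: F F F . F F F F . F . F → 9 faults.
A − B = 8 − 9 = -1.

-1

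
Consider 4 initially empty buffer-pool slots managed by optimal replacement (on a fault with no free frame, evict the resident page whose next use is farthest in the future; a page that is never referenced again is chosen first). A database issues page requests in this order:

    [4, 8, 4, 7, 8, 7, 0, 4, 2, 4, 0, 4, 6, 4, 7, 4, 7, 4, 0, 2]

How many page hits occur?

4 → fault, frames {4}
8 → fault, frames {4,8}
4 → hit
7 → fault, frames {4,8,7}
8 → hit
7 → hit
0 → fault, frames {4,8,7,0}
4 → hit
2 → fault, evict 8, frames {4,7,0,2}
4 → hit
0 → hit
4 → hit
6 → fault, evict 2, frames {4,7,0,6}
4 → hit
7 → hit
4 → hit
7 → hit
4 → hit
0 → hit
2 → fault, evict 6, frames {4,7,0,2}
Hits: 13.

13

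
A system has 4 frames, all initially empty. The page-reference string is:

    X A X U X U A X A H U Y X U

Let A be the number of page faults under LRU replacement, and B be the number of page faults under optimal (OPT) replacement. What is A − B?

Under LRU: F F . F . . . . . F . F F . → 6 faults.
Under OPT: F F . F . . . . . F . F . . → 5 faults.
A − B = 6 − 5 = 1.

1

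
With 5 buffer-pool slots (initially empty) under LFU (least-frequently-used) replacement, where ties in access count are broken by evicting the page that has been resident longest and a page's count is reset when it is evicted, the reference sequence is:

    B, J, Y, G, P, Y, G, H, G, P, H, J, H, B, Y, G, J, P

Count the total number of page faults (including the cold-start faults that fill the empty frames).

8

B → fault, frames {B}
J → fault, frames {B,J}
Y → fault, frames {B,J,Y}
G → fault, frames {B,J,Y,G}
P → fault, frames {B,J,Y,G,P}
Y → hit
G → hit
H → fault, evict B, frames {J,Y,G,P,H}
G → hit
P → hit
H → hit
J → hit
H → hit
B → fault, evict J, frames {Y,G,P,H,B}
Y → hit
G → hit
J → fault, evict B, frames {Y,G,P,H,J}
P → hit
Page faults: 8.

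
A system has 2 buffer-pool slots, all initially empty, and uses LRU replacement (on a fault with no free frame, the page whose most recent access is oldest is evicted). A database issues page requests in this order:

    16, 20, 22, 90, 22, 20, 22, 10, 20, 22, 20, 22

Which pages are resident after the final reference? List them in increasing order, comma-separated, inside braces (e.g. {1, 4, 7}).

16 -> fault, frames {16}
20 -> fault, frames {16,20}
22 -> fault, evict 16, frames {20,22}
90 -> fault, evict 20, frames {22,90}
22 -> hit
20 -> fault, evict 90, frames {22,20}
22 -> hit
10 -> fault, evict 20, frames {22,10}
20 -> fault, evict 22, frames {10,20}
22 -> fault, evict 10, frames {20,22}
20 -> hit
22 -> hit

{20, 22}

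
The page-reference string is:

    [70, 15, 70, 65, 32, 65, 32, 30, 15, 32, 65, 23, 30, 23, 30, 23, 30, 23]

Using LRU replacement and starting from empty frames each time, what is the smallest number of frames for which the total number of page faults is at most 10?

f=1: 18 faults
f=2: 10 faults
f=3: 9 faults
f=4: 8 faults
f=5: 6 faults
f=6: 6 faults
Smallest f with faults ≤ 10 is 2.

2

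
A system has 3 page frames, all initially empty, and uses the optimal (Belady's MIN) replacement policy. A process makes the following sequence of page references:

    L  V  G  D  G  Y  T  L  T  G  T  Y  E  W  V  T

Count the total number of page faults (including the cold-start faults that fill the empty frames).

L -> miss, frames {L}
V -> miss, frames {L,V}
G -> miss, frames {L,V,G}
D -> miss, evict V, frames {L,G,D}
G -> hit
Y -> miss, evict D, frames {L,G,Y}
T -> miss, evict Y, frames {L,G,T}
L -> hit
T -> hit
G -> hit
T -> hit
Y -> miss, evict G, frames {L,T,Y}
E -> miss, evict Y, frames {L,T,E}
W -> miss, evict E, frames {L,T,W}
V -> miss, evict W, frames {L,T,V}
T -> hit
Page faults: 10.

10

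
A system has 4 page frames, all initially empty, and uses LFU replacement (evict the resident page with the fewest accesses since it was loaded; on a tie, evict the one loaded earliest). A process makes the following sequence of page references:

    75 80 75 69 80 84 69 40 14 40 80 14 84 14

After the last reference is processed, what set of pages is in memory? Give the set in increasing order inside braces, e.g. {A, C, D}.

{14, 69, 75, 80}

75 → miss, frames [75]
80 → miss, frames [75, 80]
75 → hit
69 → miss, frames [75, 80, 69]
80 → hit
84 → miss, frames [75, 80, 69, 84]
69 → hit
40 → miss, evict 84, frames [75, 80, 69, 40]
14 → miss, evict 40, frames [75, 80, 69, 14]
40 → miss, evict 14, frames [75, 80, 69, 40]
80 → hit
14 → miss, evict 40, frames [75, 80, 69, 14]
84 → miss, evict 14, frames [75, 80, 69, 84]
14 → miss, evict 84, frames [75, 80, 69, 14]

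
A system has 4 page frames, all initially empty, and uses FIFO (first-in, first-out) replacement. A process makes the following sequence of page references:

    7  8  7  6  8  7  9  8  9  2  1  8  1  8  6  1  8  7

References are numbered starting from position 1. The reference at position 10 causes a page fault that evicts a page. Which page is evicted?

7

pos 1: 7: fault, frames {7}
pos 2: 8: fault, frames {7,8}
pos 3: 7: hit
pos 4: 6: fault, frames {7,8,6}
pos 5: 8: hit
pos 6: 7: hit
pos 7: 9: fault, frames {7,8,6,9}
pos 8: 8: hit
pos 9: 9: hit
pos 10: 2: fault, evict 7, frames {8,6,9,2}
At position 10, page 7 is evicted.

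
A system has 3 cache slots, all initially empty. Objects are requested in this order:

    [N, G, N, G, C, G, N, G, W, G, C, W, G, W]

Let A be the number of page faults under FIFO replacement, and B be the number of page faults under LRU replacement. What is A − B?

Under FIFO: F F . . F . . . F . . . . . → 4 faults.
Under LRU: F F . . F . . . F . F . . . → 5 faults.
A − B = 4 − 5 = -1.

-1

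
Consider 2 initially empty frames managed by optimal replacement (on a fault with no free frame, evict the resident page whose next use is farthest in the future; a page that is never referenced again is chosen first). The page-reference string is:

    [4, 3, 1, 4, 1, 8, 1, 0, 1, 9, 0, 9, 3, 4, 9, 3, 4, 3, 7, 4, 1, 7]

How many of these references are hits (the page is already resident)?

4 -> fault, frames [4]
3 -> fault, frames [4, 3]
1 -> fault, evict 3, frames [4, 1]
4 -> hit
1 -> hit
8 -> fault, evict 4, frames [1, 8]
1 -> hit
0 -> fault, evict 8, frames [1, 0]
1 -> hit
9 -> fault, evict 1, frames [0, 9]
0 -> hit
9 -> hit
3 -> fault, evict 0, frames [9, 3]
4 -> fault, evict 3, frames [9, 4]
9 -> hit
3 -> fault, evict 9, frames [4, 3]
4 -> hit
3 -> hit
7 -> fault, evict 3, frames [4, 7]
4 -> hit
1 -> fault, evict 4, frames [7, 1]
7 -> hit
Hits: 11.

11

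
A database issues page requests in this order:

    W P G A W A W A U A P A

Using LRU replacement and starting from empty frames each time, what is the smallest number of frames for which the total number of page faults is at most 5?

5

f=1: 12 faults
f=2: 7 faults
f=3: 7 faults
f=4: 6 faults
f=5: 5 faults
Smallest f with faults ≤ 5 is 5.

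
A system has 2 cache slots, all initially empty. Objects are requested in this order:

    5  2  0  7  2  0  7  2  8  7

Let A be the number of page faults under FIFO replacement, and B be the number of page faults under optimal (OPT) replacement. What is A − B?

3

Under FIFO: F F F F F F F F F F → 10 faults.
Under OPT: F F F F . F . F F . → 7 faults.
A − B = 10 − 7 = 3.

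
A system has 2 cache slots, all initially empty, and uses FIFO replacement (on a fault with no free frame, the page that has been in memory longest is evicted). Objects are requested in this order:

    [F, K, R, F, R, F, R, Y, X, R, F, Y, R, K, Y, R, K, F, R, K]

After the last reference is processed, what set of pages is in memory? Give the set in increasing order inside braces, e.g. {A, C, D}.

{K, R}

F -> fault, frames [F]
K -> fault, frames [F, K]
R -> fault, evict F, frames [K, R]
F -> fault, evict K, frames [R, F]
R -> hit
F -> hit
R -> hit
Y -> fault, evict R, frames [F, Y]
X -> fault, evict F, frames [Y, X]
R -> fault, evict Y, frames [X, R]
F -> fault, evict X, frames [R, F]
Y -> fault, evict R, frames [F, Y]
R -> fault, evict F, frames [Y, R]
K -> fault, evict Y, frames [R, K]
Y -> fault, evict R, frames [K, Y]
R -> fault, evict K, frames [Y, R]
K -> fault, evict Y, frames [R, K]
F -> fault, evict R, frames [K, F]
R -> fault, evict K, frames [F, R]
K -> fault, evict F, frames [R, K]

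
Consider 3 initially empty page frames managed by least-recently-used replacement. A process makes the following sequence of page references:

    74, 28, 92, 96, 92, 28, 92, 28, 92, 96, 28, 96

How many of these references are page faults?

74 -> miss, frames {74}
28 -> miss, frames {74,28}
92 -> miss, frames {74,28,92}
96 -> miss, evict 74, frames {28,92,96}
92 -> hit
28 -> hit
92 -> hit
28 -> hit
92 -> hit
96 -> hit
28 -> hit
96 -> hit
Page faults: 4.

4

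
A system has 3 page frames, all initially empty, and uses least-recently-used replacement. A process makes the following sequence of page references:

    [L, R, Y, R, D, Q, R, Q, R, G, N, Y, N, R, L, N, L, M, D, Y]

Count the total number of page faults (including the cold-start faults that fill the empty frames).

13

L -> fault, frames {L}
R -> fault, frames {L,R}
Y -> fault, frames {L,R,Y}
R -> hit
D -> fault, evict L, frames {Y,R,D}
Q -> fault, evict Y, frames {R,D,Q}
R -> hit
Q -> hit
R -> hit
G -> fault, evict D, frames {Q,R,G}
N -> fault, evict Q, frames {R,G,N}
Y -> fault, evict R, frames {G,N,Y}
N -> hit
R -> fault, evict G, frames {Y,N,R}
L -> fault, evict Y, frames {N,R,L}
N -> hit
L -> hit
M -> fault, evict R, frames {N,L,M}
D -> fault, evict N, frames {L,M,D}
Y -> fault, evict L, frames {M,D,Y}
Page faults: 13.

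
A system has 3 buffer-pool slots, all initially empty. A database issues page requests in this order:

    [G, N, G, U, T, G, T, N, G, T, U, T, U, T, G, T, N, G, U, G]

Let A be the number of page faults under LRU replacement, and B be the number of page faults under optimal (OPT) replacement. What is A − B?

2

Under LRU: F F . F F . . F . . F . . . . . F . F . → 8 faults.
Under OPT: F F . F F . . . . . F . . . . . F . . . → 6 faults.
A − B = 8 − 6 = 2.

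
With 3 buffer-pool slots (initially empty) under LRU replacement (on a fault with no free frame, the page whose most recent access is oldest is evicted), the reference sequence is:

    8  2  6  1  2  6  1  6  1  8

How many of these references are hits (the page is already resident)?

5

8: miss, frames (8)
2: miss, frames (8 2)
6: miss, frames (8 2 6)
1: miss, evict 8, frames (2 6 1)
2: hit
6: hit
1: hit
6: hit
1: hit
8: miss, evict 2, frames (6 1 8)
Hits: 5.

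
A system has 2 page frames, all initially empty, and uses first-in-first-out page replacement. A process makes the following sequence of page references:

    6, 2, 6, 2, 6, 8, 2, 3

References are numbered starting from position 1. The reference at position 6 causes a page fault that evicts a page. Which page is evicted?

pos 1: 6 → fault, frames [6]
pos 2: 2 → fault, frames [6, 2]
pos 3: 6 → hit
pos 4: 2 → hit
pos 5: 6 → hit
pos 6: 8 → fault, evict 6, frames [2, 8]
At position 6, page 6 is evicted.

6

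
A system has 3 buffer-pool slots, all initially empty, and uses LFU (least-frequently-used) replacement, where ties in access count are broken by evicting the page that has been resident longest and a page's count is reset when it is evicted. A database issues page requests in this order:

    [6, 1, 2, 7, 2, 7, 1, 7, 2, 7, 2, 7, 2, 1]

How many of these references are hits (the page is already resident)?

10

6 -> miss, frames {6}
1 -> miss, frames {6,1}
2 -> miss, frames {6,1,2}
7 -> miss, evict 6, frames {1,2,7}
2 -> hit
7 -> hit
1 -> hit
7 -> hit
2 -> hit
7 -> hit
2 -> hit
7 -> hit
2 -> hit
1 -> hit
Hits: 10.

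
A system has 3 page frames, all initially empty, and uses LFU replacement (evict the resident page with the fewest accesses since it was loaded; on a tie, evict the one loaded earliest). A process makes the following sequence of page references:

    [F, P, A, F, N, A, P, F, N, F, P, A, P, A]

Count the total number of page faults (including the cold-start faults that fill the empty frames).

F → fault, frames [F]
P → fault, frames [F, P]
A → fault, frames [F, P, A]
F → hit
N → fault, evict P, frames [F, A, N]
A → hit
P → fault, evict N, frames [F, A, P]
F → hit
N → fault, evict P, frames [F, A, N]
F → hit
P → fault, evict N, frames [F, A, P]
A → hit
P → hit
A → hit
Page faults: 7.

7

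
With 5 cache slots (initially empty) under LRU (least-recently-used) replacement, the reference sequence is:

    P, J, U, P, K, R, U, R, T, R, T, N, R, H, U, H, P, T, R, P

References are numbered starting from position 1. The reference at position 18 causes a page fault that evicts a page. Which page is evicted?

pos 1: P -> miss, frames [P]
pos 2: J -> miss, frames [P, J]
pos 3: U -> miss, frames [P, J, U]
pos 4: P -> hit
pos 5: K -> miss, frames [J, U, P, K]
pos 6: R -> miss, frames [J, U, P, K, R]
pos 7: U -> hit
pos 8: R -> hit
pos 9: T -> miss, evict J, frames [P, K, U, R, T]
pos 10: R -> hit
pos 11: T -> hit
pos 12: N -> miss, evict P, frames [K, U, R, T, N]
pos 13: R -> hit
pos 14: H -> miss, evict K, frames [U, T, N, R, H]
pos 15: U -> hit
pos 16: H -> hit
pos 17: P -> miss, evict T, frames [N, R, U, H, P]
pos 18: T -> miss, evict N, frames [R, U, H, P, T]
At position 18, page N is evicted.

N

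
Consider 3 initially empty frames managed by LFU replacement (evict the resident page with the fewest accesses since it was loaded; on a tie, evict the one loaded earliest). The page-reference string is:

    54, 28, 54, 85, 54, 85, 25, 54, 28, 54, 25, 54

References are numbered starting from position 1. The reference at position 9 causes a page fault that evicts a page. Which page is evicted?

pos 1: 54: miss, frames (54)
pos 2: 28: miss, frames (54 28)
pos 3: 54: hit
pos 4: 85: miss, frames (54 28 85)
pos 5: 54: hit
pos 6: 85: hit
pos 7: 25: miss, evict 28, frames (54 85 25)
pos 8: 54: hit
pos 9: 28: miss, evict 25, frames (54 85 28)
At position 9, page 25 is evicted.

25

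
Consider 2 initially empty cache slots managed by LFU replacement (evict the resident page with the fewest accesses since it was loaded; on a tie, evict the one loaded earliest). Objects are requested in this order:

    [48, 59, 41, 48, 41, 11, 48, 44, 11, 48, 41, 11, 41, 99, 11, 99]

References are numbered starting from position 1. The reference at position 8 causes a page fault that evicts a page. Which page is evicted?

pos 1: 48 -> miss, frames (48)
pos 2: 59 -> miss, frames (48 59)
pos 3: 41 -> miss, evict 48, frames (59 41)
pos 4: 48 -> miss, evict 59, frames (41 48)
pos 5: 41 -> hit
pos 6: 11 -> miss, evict 48, frames (41 11)
pos 7: 48 -> miss, evict 11, frames (41 48)
pos 8: 44 -> miss, evict 48, frames (41 44)
At position 8, page 48 is evicted.

48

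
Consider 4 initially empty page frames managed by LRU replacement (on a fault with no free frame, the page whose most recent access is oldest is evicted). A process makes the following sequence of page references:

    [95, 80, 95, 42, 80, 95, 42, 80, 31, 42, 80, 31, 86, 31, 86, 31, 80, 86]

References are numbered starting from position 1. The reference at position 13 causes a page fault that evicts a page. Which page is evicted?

pos 1: 95 -> fault, frames [95]
pos 2: 80 -> fault, frames [95, 80]
pos 3: 95 -> hit
pos 4: 42 -> fault, frames [80, 95, 42]
pos 5: 80 -> hit
pos 6: 95 -> hit
pos 7: 42 -> hit
pos 8: 80 -> hit
pos 9: 31 -> fault, frames [95, 42, 80, 31]
pos 10: 42 -> hit
pos 11: 80 -> hit
pos 12: 31 -> hit
pos 13: 86 -> fault, evict 95, frames [42, 80, 31, 86]
At position 13, page 95 is evicted.

95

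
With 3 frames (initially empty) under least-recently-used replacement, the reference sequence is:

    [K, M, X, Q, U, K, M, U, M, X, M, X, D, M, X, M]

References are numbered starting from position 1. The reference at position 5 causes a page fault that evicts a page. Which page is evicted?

M

pos 1: K -> miss, frames (K)
pos 2: M -> miss, frames (K M)
pos 3: X -> miss, frames (K M X)
pos 4: Q -> miss, evict K, frames (M X Q)
pos 5: U -> miss, evict M, frames (X Q U)
At position 5, page M is evicted.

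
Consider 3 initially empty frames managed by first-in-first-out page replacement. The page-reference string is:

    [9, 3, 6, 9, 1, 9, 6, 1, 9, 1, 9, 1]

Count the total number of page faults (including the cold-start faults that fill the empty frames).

9 -> fault, frames {9}
3 -> fault, frames {9,3}
6 -> fault, frames {9,3,6}
9 -> hit
1 -> fault, evict 9, frames {3,6,1}
9 -> fault, evict 3, frames {6,1,9}
6 -> hit
1 -> hit
9 -> hit
1 -> hit
9 -> hit
1 -> hit
Page faults: 5.

5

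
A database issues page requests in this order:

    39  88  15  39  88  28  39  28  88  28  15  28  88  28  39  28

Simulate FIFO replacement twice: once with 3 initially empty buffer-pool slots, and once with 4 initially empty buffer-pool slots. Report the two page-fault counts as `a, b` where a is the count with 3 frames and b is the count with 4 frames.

3 frames: F F F . . F F . F . F F . . F . → 9 faults.
4 frames: F F F . . F . . . . . . . . . . → 4 faults.
4 < 9: adding a frame reduced faults, as is typical.

9, 4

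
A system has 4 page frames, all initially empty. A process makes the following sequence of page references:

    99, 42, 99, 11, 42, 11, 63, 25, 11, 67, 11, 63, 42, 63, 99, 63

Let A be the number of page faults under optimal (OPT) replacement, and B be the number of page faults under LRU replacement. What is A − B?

-1

Under OPT: F F . F . . F F . F . . . . F . → 7 faults.
Under LRU: F F . F . . F F . F . . F . F . → 8 faults.
A − B = 7 − 8 = -1.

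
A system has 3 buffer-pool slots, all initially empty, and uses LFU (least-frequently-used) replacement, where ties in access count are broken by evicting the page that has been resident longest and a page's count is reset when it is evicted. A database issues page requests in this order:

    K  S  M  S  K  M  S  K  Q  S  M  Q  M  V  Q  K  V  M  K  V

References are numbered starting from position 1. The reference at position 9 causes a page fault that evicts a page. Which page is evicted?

pos 1: K -> miss, frames (K)
pos 2: S -> miss, frames (K S)
pos 3: M -> miss, frames (K S M)
pos 4: S -> hit
pos 5: K -> hit
pos 6: M -> hit
pos 7: S -> hit
pos 8: K -> hit
pos 9: Q -> miss, evict M, frames (K S Q)
At position 9, page M is evicted.

M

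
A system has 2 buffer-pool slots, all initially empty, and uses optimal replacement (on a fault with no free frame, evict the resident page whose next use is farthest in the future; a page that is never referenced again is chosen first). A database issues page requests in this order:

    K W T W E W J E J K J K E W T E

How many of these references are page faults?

9

K: fault, frames (K)
W: fault, frames (K W)
T: fault, evict K, frames (W T)
W: hit
E: fault, evict T, frames (W E)
W: hit
J: fault, evict W, frames (E J)
E: hit
J: hit
K: fault, evict E, frames (J K)
J: hit
K: hit
E: fault, evict K, frames (J E)
W: fault, evict J, frames (E W)
T: fault, evict W, frames (E T)
E: hit
Page faults: 9.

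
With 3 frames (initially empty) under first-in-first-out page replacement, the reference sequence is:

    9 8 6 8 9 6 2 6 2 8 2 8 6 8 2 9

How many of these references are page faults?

9: fault, frames [9]
8: fault, frames [9, 8]
6: fault, frames [9, 8, 6]
8: hit
9: hit
6: hit
2: fault, evict 9, frames [8, 6, 2]
6: hit
2: hit
8: hit
2: hit
8: hit
6: hit
8: hit
2: hit
9: fault, evict 8, frames [6, 2, 9]
Page faults: 5.

5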